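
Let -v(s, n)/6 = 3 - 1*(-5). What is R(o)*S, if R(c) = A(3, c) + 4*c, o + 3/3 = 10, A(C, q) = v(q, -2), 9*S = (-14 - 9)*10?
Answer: 920/3 ≈ 306.67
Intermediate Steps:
v(s, n) = -48 (v(s, n) = -6*(3 - 1*(-5)) = -6*(3 + 5) = -6*8 = -48)
S = -230/9 (S = ((-14 - 9)*10)/9 = (-23*10)/9 = (1/9)*(-230) = -230/9 ≈ -25.556)
A(C, q) = -48
o = 9 (o = -1 + 10 = 9)
R(c) = -48 + 4*c
R(o)*S = (-48 + 4*9)*(-230/9) = (-48 + 36)*(-230/9) = -12*(-230/9) = 920/3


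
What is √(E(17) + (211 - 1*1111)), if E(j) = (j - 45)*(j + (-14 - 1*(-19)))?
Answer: 2*I*√379 ≈ 38.936*I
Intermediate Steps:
E(j) = (-45 + j)*(5 + j) (E(j) = (-45 + j)*(j + (-14 + 19)) = (-45 + j)*(j + 5) = (-45 + j)*(5 + j))
√(E(17) + (211 - 1*1111)) = √((-225 + 17² - 40*17) + (211 - 1*1111)) = √((-225 + 289 - 680) + (211 - 1111)) = √(-616 - 900) = √(-1516) = 2*I*√379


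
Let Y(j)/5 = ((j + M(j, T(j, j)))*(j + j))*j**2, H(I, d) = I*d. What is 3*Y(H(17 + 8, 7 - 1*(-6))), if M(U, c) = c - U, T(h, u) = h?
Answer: 334699218750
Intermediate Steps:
Y(j) = 10*j**4 (Y(j) = 5*(((j + (j - j))*(j + j))*j**2) = 5*(((j + 0)*(2*j))*j**2) = 5*((j*(2*j))*j**2) = 5*((2*j**2)*j**2) = 5*(2*j**4) = 10*j**4)
3*Y(H(17 + 8, 7 - 1*(-6))) = 3*(10*((17 + 8)*(7 - 1*(-6)))**4) = 3*(10*(25*(7 + 6))**4) = 3*(10*(25*13)**4) = 3*(10*325**4) = 3*(10*11156640625) = 3*111566406250 = 334699218750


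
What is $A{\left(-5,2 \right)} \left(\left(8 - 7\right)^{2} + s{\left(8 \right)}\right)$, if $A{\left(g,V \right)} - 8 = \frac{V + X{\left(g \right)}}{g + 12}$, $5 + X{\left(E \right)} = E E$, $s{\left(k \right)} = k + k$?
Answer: $\frac{1326}{7} \approx 189.43$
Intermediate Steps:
$s{\left(k \right)} = 2 k$
$X{\left(E \right)} = -5 + E^{2}$ ($X{\left(E \right)} = -5 + E E = -5 + E^{2}$)
$A{\left(g,V \right)} = 8 + \frac{-5 + V + g^{2}}{12 + g}$ ($A{\left(g,V \right)} = 8 + \frac{V + \left(-5 + g^{2}\right)}{g + 12} = 8 + \frac{-5 + V + g^{2}}{12 + g}$)
$A{\left(-5,2 \right)} \left(\left(8 - 7\right)^{2} + s{\left(8 \right)}\right) = \frac{91 + 2 + \left(-5\right)^{2} + 8 \left(-5\right)}{12 - 5} \left(\left(8 - 7\right)^{2} + 2 \cdot 8\right) = \frac{91 + 2 + 25 - 40}{7} \left(1^{2} + 16\right) = \frac{1}{7} \cdot 78 \left(1 + 16\right) = \frac{78}{7} \cdot 17 = \frac{1326}{7}$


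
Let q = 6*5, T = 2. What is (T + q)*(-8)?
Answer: -256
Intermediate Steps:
q = 30
(T + q)*(-8) = (2 + 30)*(-8) = 32*(-8) = -256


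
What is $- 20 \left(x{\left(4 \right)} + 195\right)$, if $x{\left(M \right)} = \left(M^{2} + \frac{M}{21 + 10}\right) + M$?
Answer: $- \frac{133380}{31} \approx -4302.6$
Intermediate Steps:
$x{\left(M \right)} = M^{2} + \frac{32 M}{31}$ ($x{\left(M \right)} = \left(M^{2} + \frac{M}{31}\right) + M = M^{2} + \frac{32 M}{31}$)
$- 20 \left(x{\left(4 \right)} + 195\right) = - 20 \left(\frac{1}{31} \cdot 4 \left(32 + 31 \cdot 4\right) + 195\right) = - 20 \left(\frac{1}{31} \cdot 4 \left(32 + 124\right) + 195\right) = - 20 \left(\frac{1}{31} \cdot 4 \cdot 156 + 195\right) = - 20 \left(\frac{624}{31} + 195\right) = \left(-20\right) \frac{6669}{31} = - \frac{133380}{31}$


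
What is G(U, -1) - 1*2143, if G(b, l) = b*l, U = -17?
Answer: -2126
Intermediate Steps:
G(U, -1) - 1*2143 = -17*(-1) - 1*2143 = 17 - 2143 = -2126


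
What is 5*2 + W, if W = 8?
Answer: 18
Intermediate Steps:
5*2 + W = 5*2 + 8 = 10 + 8 = 18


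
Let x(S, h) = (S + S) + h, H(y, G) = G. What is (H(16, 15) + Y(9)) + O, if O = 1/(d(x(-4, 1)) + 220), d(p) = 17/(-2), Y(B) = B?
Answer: 10154/423 ≈ 24.005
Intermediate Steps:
x(S, h) = h + 2*S (x(S, h) = 2*S + h = h + 2*S)
d(p) = -17/2 (d(p) = 17*(-½) = -17/2)
O = 2/423 (O = 1/(-17/2 + 220) = 1/(423/2) = 2/423 ≈ 0.0047281)
(H(16, 15) + Y(9)) + O = (15 + 9) + 2/423 = 24 + 2/423 = 10154/423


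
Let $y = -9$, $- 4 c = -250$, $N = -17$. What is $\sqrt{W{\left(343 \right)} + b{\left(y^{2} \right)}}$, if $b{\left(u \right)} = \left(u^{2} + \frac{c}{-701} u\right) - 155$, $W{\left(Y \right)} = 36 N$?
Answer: $\frac{\sqrt{11374514326}}{1402} \approx 76.071$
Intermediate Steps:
$c = \frac{125}{2}$ ($c = \left(- \frac{1}{4}\right) \left(-250\right) = \frac{125}{2} \approx 62.5$)
$W{\left(Y \right)} = -612$ ($W{\left(Y \right)} = 36 \left(-17\right) = -612$)
$b{\left(u \right)} = -155 + u^{2} - \frac{125 u}{1402}$ ($b{\left(u \right)} = \left(u^{2} + \frac{125}{2 \left(-701\right)} u\right) - 155 = \left(u^{2} + \frac{125}{2} \left(- \frac{1}{701}\right) u\right) - 155 = \left(u^{2} - \frac{125 u}{1402}\right) - 155 = -155 + u^{2} - \frac{125 u}{1402}$)
$\sqrt{W{\left(343 \right)} + b{\left(y^{2} \right)}} = \sqrt{-612 - \left(155 - 6561 + \frac{10125}{1402}\right)} = \sqrt{-612 - \left(\frac{227435}{1402} - 6561\right)} = \sqrt{-612 - - \frac{8971087}{1402}} = \sqrt{-612 + \frac{8971087}{1402}} = \sqrt{\frac{8113063}{1402}} = \frac{\sqrt{11374514326}}{1402}$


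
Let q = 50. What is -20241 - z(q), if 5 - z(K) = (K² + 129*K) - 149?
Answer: -11445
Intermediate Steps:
z(K) = 154 - K² - 129*K (z(K) = 5 - ((K² + 129*K) - 149) = 5 - (-149 + K² + 129*K) = 5 + (149 - K² - 129*K) = 154 - K² - 129*K)
-20241 - z(q) = -20241 - (154 - 1*50² - 129*50) = -20241 - (154 - 1*2500 - 6450) = -20241 - (154 - 2500 - 6450) = -20241 - 1*(-8796) = -20241 + 8796 = -11445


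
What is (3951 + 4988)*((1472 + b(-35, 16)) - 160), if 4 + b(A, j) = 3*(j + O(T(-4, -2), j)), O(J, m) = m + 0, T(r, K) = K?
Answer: 12550356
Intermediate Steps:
O(J, m) = m
b(A, j) = -4 + 6*j (b(A, j) = -4 + 3*(j + j) = -4 + 3*(2*j) = -4 + 6*j)
(3951 + 4988)*((1472 + b(-35, 16)) - 160) = (3951 + 4988)*((1472 + (-4 + 6*16)) - 160) = 8939*((1472 + (-4 + 96)) - 160) = 8939*((1472 + 92) - 160) = 8939*(1564 - 160) = 8939*1404 = 12550356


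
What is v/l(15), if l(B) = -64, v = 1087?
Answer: -1087/64 ≈ -16.984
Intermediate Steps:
v/l(15) = 1087/(-64) = 1087*(-1/64) = -1087/64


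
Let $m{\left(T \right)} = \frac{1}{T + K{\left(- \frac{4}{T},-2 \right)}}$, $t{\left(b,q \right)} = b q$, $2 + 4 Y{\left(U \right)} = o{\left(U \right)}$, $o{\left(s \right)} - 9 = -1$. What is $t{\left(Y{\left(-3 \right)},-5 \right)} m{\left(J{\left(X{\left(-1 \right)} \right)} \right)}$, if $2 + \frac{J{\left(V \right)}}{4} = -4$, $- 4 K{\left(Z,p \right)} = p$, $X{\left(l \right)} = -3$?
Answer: $\frac{15}{47} \approx 0.31915$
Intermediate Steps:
$o{\left(s \right)} = 8$ ($o{\left(s \right)} = 9 - 1 = 8$)
$Y{\left(U \right)} = \frac{3}{2}$ ($Y{\left(U \right)} = - \frac{1}{2} + \frac{1}{4} \cdot 8 = - \frac{1}{2} + 2 = \frac{3}{2}$)
$K{\left(Z,p \right)} = - \frac{p}{4}$
$J{\left(V \right)} = -24$ ($J{\left(V \right)} = -8 + 4 \left(-4\right) = -8 - 16 = -24$)
$m{\left(T \right)} = \frac{1}{\frac{1}{2} + T}$ ($m{\left(T \right)} = \frac{1}{T - - \frac{1}{2}} = \frac{1}{T + \frac{1}{2}} = \frac{1}{\frac{1}{2} + T}$)
$t{\left(Y{\left(-3 \right)},-5 \right)} m{\left(J{\left(X{\left(-1 \right)} \right)} \right)} = \frac{3}{2} \left(-5\right) \frac{2}{1 + 2 \left(-24\right)} = - \frac{15 \frac{2}{1 - 48}}{2} = - \frac{15 \frac{2}{-47}}{2} = - \frac{15 \cdot 2 \left(- \frac{1}{47}\right)}{2} = \left(- \frac{15}{2}\right) \left(- \frac{2}{47}\right) = \frac{15}{47}$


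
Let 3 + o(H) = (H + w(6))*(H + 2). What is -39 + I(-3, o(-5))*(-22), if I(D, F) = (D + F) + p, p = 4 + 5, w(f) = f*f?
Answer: 1941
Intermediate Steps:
w(f) = f²
p = 9
o(H) = -3 + (2 + H)*(36 + H) (o(H) = -3 + (H + 6²)*(H + 2) = -3 + (H + 36)*(2 + H) = -3 + (36 + H)*(2 + H) = -3 + (2 + H)*(36 + H))
I(D, F) = 9 + D + F (I(D, F) = (D + F) + 9 = 9 + D + F)
-39 + I(-3, o(-5))*(-22) = -39 + (9 - 3 + (69 + (-5)² + 38*(-5)))*(-22) = -39 + (9 - 3 + (69 + 25 - 190))*(-22) = -39 + (9 - 3 - 96)*(-22) = -39 - 90*(-22) = -39 + 1980 = 1941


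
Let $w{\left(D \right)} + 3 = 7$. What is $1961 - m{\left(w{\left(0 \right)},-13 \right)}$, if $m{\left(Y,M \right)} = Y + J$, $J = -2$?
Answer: $1959$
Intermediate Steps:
$w{\left(D \right)} = 4$ ($w{\left(D \right)} = -3 + 7 = 4$)
$m{\left(Y,M \right)} = -2 + Y$ ($m{\left(Y,M \right)} = Y - 2 = -2 + Y$)
$1961 - m{\left(w{\left(0 \right)},-13 \right)} = 1961 - \left(-2 + 4\right) = 1961 - 2 = 1959$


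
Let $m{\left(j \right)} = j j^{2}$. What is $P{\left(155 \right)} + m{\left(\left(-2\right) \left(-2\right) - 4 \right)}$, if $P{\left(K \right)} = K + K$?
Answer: $310$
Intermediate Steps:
$P{\left(K \right)} = 2 K$
$m{\left(j \right)} = j^{3}$
$P{\left(155 \right)} + m{\left(\left(-2\right) \left(-2\right) - 4 \right)} = 2 \cdot 155 + \left(\left(-2\right) \left(-2\right) - 4\right)^{3} = 310 + \left(4 - 4\right)^{3} = 310 + 0^{3} = 310 + 0 = 310$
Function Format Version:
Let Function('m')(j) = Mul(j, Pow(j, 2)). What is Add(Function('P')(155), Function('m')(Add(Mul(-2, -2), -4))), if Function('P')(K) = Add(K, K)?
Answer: 310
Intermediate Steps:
Function('P')(K) = Mul(2, K)
Function('m')(j) = Pow(j, 3)
Add(Function('P')(155), Function('m')(Add(Mul(-2, -2), -4))) = Add(Mul(2, 155), Pow(Add(Mul(-2, -2), -4), 3)) = Add(310, Pow(Add(4, -4), 3)) = Add(310, Pow(0, 3)) = Add(310, 0) = 310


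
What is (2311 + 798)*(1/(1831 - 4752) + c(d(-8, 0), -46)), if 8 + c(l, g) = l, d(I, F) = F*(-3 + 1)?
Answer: -72654221/2921 ≈ -24873.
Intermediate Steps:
d(I, F) = -2*F (d(I, F) = F*(-2) = -2*F)
c(l, g) = -8 + l
(2311 + 798)*(1/(1831 - 4752) + c(d(-8, 0), -46)) = (2311 + 798)*(1/(1831 - 4752) + (-8 - 2*0)) = 3109*(1/(-2921) + (-8 + 0)) = 3109*(-1/2921 - 8) = 3109*(-23369/2921) = -72654221/2921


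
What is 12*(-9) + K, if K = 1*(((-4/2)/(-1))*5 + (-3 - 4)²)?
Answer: -49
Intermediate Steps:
K = 59 (K = 1*(-(-4)/2*5 + (-7)²) = 1*(-1*(-2)*5 + 49) = 1*(2*5 + 49) = 1*(10 + 49) = 1*59 = 59)
12*(-9) + K = 12*(-9) + 59 = -108 + 59 = -49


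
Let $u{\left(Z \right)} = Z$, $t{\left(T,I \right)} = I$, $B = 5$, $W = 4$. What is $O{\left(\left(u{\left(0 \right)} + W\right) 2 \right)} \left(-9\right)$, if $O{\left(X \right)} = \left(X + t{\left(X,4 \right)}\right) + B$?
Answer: $-153$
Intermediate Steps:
$O{\left(X \right)} = 9 + X$ ($O{\left(X \right)} = \left(X + 4\right) + 5 = \left(4 + X\right) + 5 = 9 + X$)
$O{\left(\left(u{\left(0 \right)} + W\right) 2 \right)} \left(-9\right) = \left(9 + \left(0 + 4\right) 2\right) \left(-9\right) = \left(9 + 4 \cdot 2\right) \left(-9\right) = \left(9 + 8\right) \left(-9\right) = 17 \left(-9\right) = -153$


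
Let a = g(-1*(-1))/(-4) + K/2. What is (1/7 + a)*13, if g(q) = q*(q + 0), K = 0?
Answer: -39/28 ≈ -1.3929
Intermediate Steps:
g(q) = q**2 (g(q) = q*q = q**2)
a = -1/4 (a = (-1*(-1))**2/(-4) + 0/2 = 1**2*(-1/4) + 0*(1/2) = 1*(-1/4) + 0 = -1/4 + 0 = -1/4 ≈ -0.25000)
(1/7 + a)*13 = (1/7 - 1/4)*13 = -3/28*13 = -39/28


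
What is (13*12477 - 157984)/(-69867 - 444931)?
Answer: -4217/514798 ≈ -0.0081916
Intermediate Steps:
(13*12477 - 157984)/(-69867 - 444931) = (162201 - 157984)/(-514798) = 4217*(-1/514798) = -4217/514798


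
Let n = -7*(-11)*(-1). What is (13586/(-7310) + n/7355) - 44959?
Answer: -48346467417/1075301 ≈ -44961.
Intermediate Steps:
n = -77 (n = 77*(-1) = -77)
(13586/(-7310) + n/7355) - 44959 = (13586/(-7310) - 77/7355) - 44959 = (13586*(-1/7310) - 77*1/7355) - 44959 = (-6793/3655 - 77/7355) - 44959 = -2009758/1075301 - 44959 = -48346467417/1075301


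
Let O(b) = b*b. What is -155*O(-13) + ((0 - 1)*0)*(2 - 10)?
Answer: -26195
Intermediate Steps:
O(b) = b**2
-155*O(-13) + ((0 - 1)*0)*(2 - 10) = -155*(-13)**2 + ((0 - 1)*0)*(2 - 10) = -155*169 - 1*0*(-8) = -26195 + 0*(-8) = -26195 + 0 = -26195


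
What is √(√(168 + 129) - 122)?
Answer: √(-122 + 3*√33) ≈ 10.236*I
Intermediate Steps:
√(√(168 + 129) - 122) = √(√297 - 122) = √(3*√33 - 122) = √(-122 + 3*√33)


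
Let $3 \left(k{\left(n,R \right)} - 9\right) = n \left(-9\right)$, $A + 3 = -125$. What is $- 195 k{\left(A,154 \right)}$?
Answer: $-76635$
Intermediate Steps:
$A = -128$ ($A = -3 - 125 = -128$)
$k{\left(n,R \right)} = 9 - 3 n$ ($k{\left(n,R \right)} = 9 + \frac{n \left(-9\right)}{3} = 9 + \frac{\left(-9\right) n}{3} = 9 - 3 n$)
$- 195 k{\left(A,154 \right)} = - 195 \left(9 - -384\right) = - 195 \left(9 + 384\right) = \left(-195\right) 393 = -76635$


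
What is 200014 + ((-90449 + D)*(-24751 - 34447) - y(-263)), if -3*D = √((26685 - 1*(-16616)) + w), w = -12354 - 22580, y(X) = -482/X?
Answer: 1408259777426/263 + 59198*√8367/3 ≈ 5.3564e+9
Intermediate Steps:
w = -34934
D = -√8367/3 (D = -√((26685 - 1*(-16616)) - 34934)/3 = -√((26685 + 16616) - 34934)/3 = -√(43301 - 34934)/3 = -√8367/3 ≈ -30.490)
200014 + ((-90449 + D)*(-24751 - 34447) - y(-263)) = 200014 + ((-90449 - √8367/3)*(-24751 - 34447) - (-482)/(-263)) = 200014 + ((-90449 - √8367/3)*(-59198) - (-482)*(-1)/263) = 200014 + ((5354399902 + 59198*√8367/3) - 1*482/263) = 200014 + ((5354399902 + 59198*√8367/3) - 482/263) = 200014 + (1408207173744/263 + 59198*√8367/3) = 1408259777426/263 + 59198*√8367/3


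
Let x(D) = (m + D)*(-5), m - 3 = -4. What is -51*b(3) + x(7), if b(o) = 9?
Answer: -489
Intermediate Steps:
m = -1 (m = 3 - 4 = -1)
x(D) = 5 - 5*D (x(D) = (-1 + D)*(-5) = 5 - 5*D)
-51*b(3) + x(7) = -51*9 + (5 - 5*7) = -459 + (5 - 35) = -459 - 30 = -489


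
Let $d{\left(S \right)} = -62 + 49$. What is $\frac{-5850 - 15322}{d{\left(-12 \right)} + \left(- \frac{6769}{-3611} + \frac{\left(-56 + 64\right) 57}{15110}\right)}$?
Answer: $\frac{288797777530}{151345631} \approx 1908.2$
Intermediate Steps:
$d{\left(S \right)} = -13$
$\frac{-5850 - 15322}{d{\left(-12 \right)} + \left(- \frac{6769}{-3611} + \frac{\left(-56 + 64\right) 57}{15110}\right)} = \frac{-5850 - 15322}{-13 + \left(- \frac{6769}{-3611} + \frac{\left(-56 + 64\right) 57}{15110}\right)} = - \frac{21172}{-13 + \left(\left(-6769\right) \left(- \frac{1}{3611}\right) + 8 \cdot 57 \cdot \frac{1}{15110}\right)} = - \frac{21172}{-13 + \left(\frac{6769}{3611} + 456 \cdot \frac{1}{15110}\right)} = - \frac{21172}{-13 + \left(\frac{6769}{3611} + \frac{228}{7555}\right)} = - \frac{21172}{-13 + \frac{51963103}{27281105}} = - \frac{21172}{- \frac{302691262}{27281105}} = \left(-21172\right) \left(- \frac{27281105}{302691262}\right) = \frac{288797777530}{151345631}$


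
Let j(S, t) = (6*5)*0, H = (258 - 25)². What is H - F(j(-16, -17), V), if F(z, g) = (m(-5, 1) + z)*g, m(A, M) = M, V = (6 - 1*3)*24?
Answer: 54217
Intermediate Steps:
V = 72 (V = (6 - 3)*24 = 3*24 = 72)
H = 54289 (H = 233² = 54289)
j(S, t) = 0 (j(S, t) = 30*0 = 0)
F(z, g) = g*(1 + z) (F(z, g) = (1 + z)*g = g*(1 + z))
H - F(j(-16, -17), V) = 54289 - 72*(1 + 0) = 54289 - 72 = 54217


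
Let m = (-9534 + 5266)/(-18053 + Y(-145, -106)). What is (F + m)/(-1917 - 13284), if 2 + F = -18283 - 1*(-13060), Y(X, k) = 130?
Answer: 10404823/30271947 ≈ 0.34371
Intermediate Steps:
F = -5225 (F = -2 + (-18283 - 1*(-13060)) = -2 + (-18283 + 13060) = -2 - 5223 = -5225)
m = 4268/17923 (m = (-9534 + 5266)/(-18053 + 130) = -4268/(-17923) = -4268*(-1/17923) = 4268/17923 ≈ 0.23813)
(F + m)/(-1917 - 13284) = (-5225 + 4268/17923)/(-1917 - 13284) = -93643407/17923/(-15201) = -93643407/17923*(-1/15201) = 10404823/30271947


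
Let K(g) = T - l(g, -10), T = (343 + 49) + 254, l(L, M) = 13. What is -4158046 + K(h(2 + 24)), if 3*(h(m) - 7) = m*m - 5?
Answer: -4157413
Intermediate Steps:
T = 646 (T = 392 + 254 = 646)
h(m) = 16/3 + m²/3 (h(m) = 7 + (m*m - 5)/3 = 7 + (m² - 5)/3 = 7 + (-5 + m²)/3 = 7 + (-5/3 + m²/3) = 16/3 + m²/3)
K(g) = 633 (K(g) = 646 - 1*13 = 646 - 13 = 633)
-4158046 + K(h(2 + 24)) = -4158046 + 633 = -4157413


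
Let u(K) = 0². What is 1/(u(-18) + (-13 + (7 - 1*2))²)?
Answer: 1/64 ≈ 0.015625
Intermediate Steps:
u(K) = 0
1/(u(-18) + (-13 + (7 - 1*2))²) = 1/(0 + (-13 + (7 - 1*2))²) = 1/(0 + (-13 + (7 - 2))²) = 1/(0 + (-13 + 5)²) = 1/(0 + (-8)²) = 1/(0 + 64) = 1/64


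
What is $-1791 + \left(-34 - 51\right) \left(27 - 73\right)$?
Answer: $2119$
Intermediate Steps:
$-1791 + \left(-34 - 51\right) \left(27 - 73\right) = -1791 - -3910 = -1791 + 3910 = 2119$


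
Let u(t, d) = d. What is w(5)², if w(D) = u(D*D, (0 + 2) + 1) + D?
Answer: 64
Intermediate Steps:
w(D) = 3 + D (w(D) = ((0 + 2) + 1) + D = (2 + 1) + D = 3 + D)
w(5)² = (3 + 5)² = 8² = 64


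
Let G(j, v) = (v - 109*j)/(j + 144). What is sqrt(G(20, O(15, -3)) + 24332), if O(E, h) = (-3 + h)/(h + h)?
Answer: 3*sqrt(18168781)/82 ≈ 155.94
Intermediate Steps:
O(E, h) = (-3 + h)/(2*h) (O(E, h) = (-3 + h)/((2*h)) = (-3 + h)*(1/(2*h)) = (-3 + h)/(2*h))
G(j, v) = (v - 109*j)/(144 + j)
sqrt(G(20, O(15, -3)) + 24332) = sqrt(((1/2)*(-3 - 3)/(-3) - 109*20)/(144 + 20) + 24332) = sqrt(((1/2)*(-1/3)*(-6) - 2180)/164 + 24332) = sqrt((1 - 2180)/164 + 24332) = sqrt((1/164)*(-2179) + 24332) = sqrt(-2179/164 + 24332) = sqrt(3988269/164) = 3*sqrt(18168781)/82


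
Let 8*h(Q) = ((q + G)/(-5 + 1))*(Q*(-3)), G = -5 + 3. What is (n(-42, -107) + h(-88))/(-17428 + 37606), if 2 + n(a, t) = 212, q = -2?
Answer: 27/2242 ≈ 0.012043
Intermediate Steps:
G = -2
n(a, t) = 210 (n(a, t) = -2 + 212 = 210)
h(Q) = -3*Q/8 (h(Q) = (((-2 - 2)/(-5 + 1))*(Q*(-3)))/8 = ((-4/(-4))*(-3*Q))/8 = ((-4*(-¼))*(-3*Q))/8 = (1*(-3*Q))/8 = (-3*Q)/8 = -3*Q/8)
(n(-42, -107) + h(-88))/(-17428 + 37606) = (210 - 3/8*(-88))/(-17428 + 37606) = (210 + 33)/20178 = 243*(1/20178) = 27/2242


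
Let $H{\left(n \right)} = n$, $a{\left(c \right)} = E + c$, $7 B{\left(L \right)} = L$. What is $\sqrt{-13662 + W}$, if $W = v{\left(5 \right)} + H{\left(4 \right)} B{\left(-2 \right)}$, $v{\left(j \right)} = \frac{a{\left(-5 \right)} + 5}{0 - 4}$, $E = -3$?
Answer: $\frac{i \sqrt{2677829}}{14} \approx 116.89 i$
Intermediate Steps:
$B{\left(L \right)} = \frac{L}{7}$
$a{\left(c \right)} = -3 + c$
$v{\left(j \right)} = \frac{3}{4}$ ($v{\left(j \right)} = \frac{\left(-3 - 5\right) + 5}{0 - 4} = \frac{-8 + 5}{-4} = \left(-3\right) \left(- \frac{1}{4}\right) = \frac{3}{4}$)
$W = - \frac{11}{28}$ ($W = \frac{3}{4} + 4 \cdot \frac{1}{7} \left(-2\right) = \frac{3}{4} + 4 \left(- \frac{2}{7}\right) = \frac{3}{4} - \frac{8}{7} = - \frac{11}{28} \approx -0.39286$)
$\sqrt{-13662 + W} = \sqrt{-13662 - \frac{11}{28}} = \sqrt{- \frac{382547}{28}} = \frac{i \sqrt{2677829}}{14}$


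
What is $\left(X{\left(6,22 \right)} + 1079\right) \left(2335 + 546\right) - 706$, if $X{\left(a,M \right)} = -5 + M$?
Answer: $3156870$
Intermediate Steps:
$\left(X{\left(6,22 \right)} + 1079\right) \left(2335 + 546\right) - 706 = \left(\left(-5 + 22\right) + 1079\right) \left(2335 + 546\right) - 706 = \left(17 + 1079\right) 2881 - 706 = 1096 \cdot 2881 - 706 = 3157576 - 706 = 3156870$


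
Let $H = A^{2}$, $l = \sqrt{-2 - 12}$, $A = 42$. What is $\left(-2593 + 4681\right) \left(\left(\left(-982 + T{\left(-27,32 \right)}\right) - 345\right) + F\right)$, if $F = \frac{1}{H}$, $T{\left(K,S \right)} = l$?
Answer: $- \frac{135767966}{49} + 2088 i \sqrt{14} \approx -2.7708 \cdot 10^{6} + 7812.6 i$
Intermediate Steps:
$l = i \sqrt{14}$ ($l = \sqrt{-14} = i \sqrt{14} \approx 3.7417 i$)
$T{\left(K,S \right)} = i \sqrt{14}$
$H = 1764$ ($H = 42^{2} = 1764$)
$F = \frac{1}{1764} \approx 0.00056689$
$\left(-2593 + 4681\right) \left(\left(\left(-982 + T{\left(-27,32 \right)}\right) - 345\right) + F\right) = \left(-2593 + 4681\right) \left(\left(\left(-982 + i \sqrt{14}\right) - 345\right) + \frac{1}{1764}\right) = 2088 \left(\left(-1327 + i \sqrt{14}\right) + \frac{1}{1764}\right) = 2088 \left(- \frac{2340827}{1764} + i \sqrt{14}\right) = - \frac{135767966}{49} + 2088 i \sqrt{14}$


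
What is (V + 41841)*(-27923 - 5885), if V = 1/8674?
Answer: -6134949026840/4337 ≈ -1.4146e+9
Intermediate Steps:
V = 1/8674 ≈ 0.00011529
(V + 41841)*(-27923 - 5885) = (1/8674 + 41841)*(-27923 - 5885) = (362928835/8674)*(-33808) = -6134949026840/4337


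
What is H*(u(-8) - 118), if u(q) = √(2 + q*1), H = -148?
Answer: 17464 - 148*I*√6 ≈ 17464.0 - 362.52*I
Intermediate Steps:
u(q) = √(2 + q)
H*(u(-8) - 118) = -148*(√(2 - 8) - 118) = -148*(√(-6) - 118) = -148*(I*√6 - 118) = -148*(-118 + I*√6) = 17464 - 148*I*√6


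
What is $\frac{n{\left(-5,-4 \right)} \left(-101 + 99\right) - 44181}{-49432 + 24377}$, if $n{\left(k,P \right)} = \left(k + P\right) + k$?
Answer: $\frac{44153}{25055} \approx 1.7622$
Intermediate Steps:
$n{\left(k,P \right)} = P + 2 k$ ($n{\left(k,P \right)} = \left(P + k\right) + k = P + 2 k$)
$\frac{n{\left(-5,-4 \right)} \left(-101 + 99\right) - 44181}{-49432 + 24377} = \frac{\left(-4 + 2 \left(-5\right)\right) \left(-101 + 99\right) - 44181}{-49432 + 24377} = \frac{\left(-4 - 10\right) \left(-2\right) - 44181}{-25055} = \left(\left(-14\right) \left(-2\right) - 44181\right) \left(- \frac{1}{25055}\right) = \left(28 - 44181\right) \left(- \frac{1}{25055}\right) = \left(-44153\right) \left(- \frac{1}{25055}\right) = \frac{44153}{25055}$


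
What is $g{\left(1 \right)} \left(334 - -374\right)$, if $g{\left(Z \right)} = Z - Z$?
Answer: $0$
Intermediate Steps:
$g{\left(Z \right)} = 0$
$g{\left(1 \right)} \left(334 - -374\right) = 0 \left(334 - -374\right) = 0 \left(334 + 374\right) = 0 \cdot 708 = 0$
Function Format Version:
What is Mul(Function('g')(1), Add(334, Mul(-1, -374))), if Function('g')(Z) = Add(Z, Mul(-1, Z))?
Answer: 0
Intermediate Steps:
Function('g')(Z) = 0
Mul(Function('g')(1), Add(334, Mul(-1, -374))) = Mul(0, Add(334, Mul(-1, -374))) = Mul(0, Add(334, 374)) = Mul(0, 708) = 0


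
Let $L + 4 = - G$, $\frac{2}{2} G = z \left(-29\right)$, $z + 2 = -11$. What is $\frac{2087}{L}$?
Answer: $- \frac{2087}{381} \approx -5.4777$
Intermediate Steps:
$z = -13$ ($z = -2 - 11 = -13$)
$G = 377$ ($G = \left(-13\right) \left(-29\right) = 377$)
$L = -381$ ($L = -4 - 377 = -381$)
$\frac{2087}{L} = \frac{2087}{-381} = 2087 \left(- \frac{1}{381}\right) = - \frac{2087}{381}$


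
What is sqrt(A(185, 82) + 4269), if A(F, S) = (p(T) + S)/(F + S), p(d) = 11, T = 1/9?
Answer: 2*sqrt(8454377)/89 ≈ 65.340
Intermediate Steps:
T = 1/9 ≈ 0.11111
A(F, S) = (11 + S)/(F + S)
sqrt(A(185, 82) + 4269) = sqrt((11 + 82)/(185 + 82) + 4269) = sqrt(93/267 + 4269) = sqrt((1/267)*93 + 4269) = sqrt(31/89 + 4269) = sqrt(379972/89) = 2*sqrt(8454377)/89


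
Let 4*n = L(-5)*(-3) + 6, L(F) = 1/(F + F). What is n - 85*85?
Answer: -288937/40 ≈ -7223.4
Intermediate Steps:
L(F) = 1/(2*F)
n = 63/40 (n = (((½)/(-5))*(-3) + 6)/4 = (((½)*(-⅕))*(-3) + 6)/4 = (-⅒*(-3) + 6)/4 = (3/10 + 6)/4 = (¼)*(63/10) = 63/40 ≈ 1.5750)
n - 85*85 = 63/40 - 85*85 = 63/40 - 7225 = -288937/40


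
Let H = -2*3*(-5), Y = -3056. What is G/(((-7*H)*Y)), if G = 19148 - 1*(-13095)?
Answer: 32243/641760 ≈ 0.050242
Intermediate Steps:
G = 32243 (G = 19148 + 13095 = 32243)
H = 30 (H = -6*(-5) = 30)
G/(((-7*H)*Y)) = 32243/((-7*30*(-3056))) = 32243/((-210*(-3056))) = 32243/641760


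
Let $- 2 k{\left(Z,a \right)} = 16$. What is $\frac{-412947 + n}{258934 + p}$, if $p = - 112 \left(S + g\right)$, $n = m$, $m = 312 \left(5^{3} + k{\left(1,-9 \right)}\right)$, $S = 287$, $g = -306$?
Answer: $- \frac{376443}{261062} \approx -1.442$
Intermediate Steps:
$k{\left(Z,a \right)} = -8$ ($k{\left(Z,a \right)} = \left(- \frac{1}{2}\right) 16 = -8$)
$m = 36504$ ($m = 312 \left(5^{3} - 8\right) = 312 \left(125 - 8\right) = 312 \cdot 117 = 36504$)
$n = 36504$
$p = 2128$ ($p = - 112 \left(287 - 306\right) = \left(-112\right) \left(-19\right) = 2128$)
$\frac{-412947 + n}{258934 + p} = \frac{-412947 + 36504}{258934 + 2128} = - \frac{376443}{261062}$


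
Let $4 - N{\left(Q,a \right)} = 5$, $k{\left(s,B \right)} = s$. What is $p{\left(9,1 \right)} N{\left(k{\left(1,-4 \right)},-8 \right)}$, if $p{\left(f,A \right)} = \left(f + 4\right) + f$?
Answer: $-22$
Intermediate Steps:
$N{\left(Q,a \right)} = -1$ ($N{\left(Q,a \right)} = 4 - 5 = -1$)
$p{\left(f,A \right)} = 4 + 2 f$ ($p{\left(f,A \right)} = \left(4 + f\right) + f = 4 + 2 f$)
$p{\left(9,1 \right)} N{\left(k{\left(1,-4 \right)},-8 \right)} = \left(4 + 2 \cdot 9\right) \left(-1\right) = \left(4 + 18\right) \left(-1\right) = 22 \left(-1\right) = -22$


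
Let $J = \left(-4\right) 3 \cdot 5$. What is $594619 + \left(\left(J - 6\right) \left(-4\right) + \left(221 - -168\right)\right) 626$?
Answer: $1003397$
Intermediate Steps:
$J = -60$ ($J = \left(-12\right) 5 = -60$)
$594619 + \left(\left(J - 6\right) \left(-4\right) + \left(221 - -168\right)\right) 626 = 594619 + \left(\left(-60 - 6\right) \left(-4\right) + \left(221 - -168\right)\right) 626 = 594619 + \left(\left(-66\right) \left(-4\right) + \left(221 + 168\right)\right) 626 = 594619 + \left(264 + 389\right) 626 = 594619 + 653 \cdot 626 = 594619 + 408778 = 1003397$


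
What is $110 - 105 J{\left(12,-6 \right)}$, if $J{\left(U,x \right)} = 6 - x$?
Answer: $-1150$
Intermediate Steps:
$110 - 105 J{\left(12,-6 \right)} = 110 - 105 \left(6 - -6\right) = 110 - 105 \left(6 + 6\right) = 110 - 1260 = -1150$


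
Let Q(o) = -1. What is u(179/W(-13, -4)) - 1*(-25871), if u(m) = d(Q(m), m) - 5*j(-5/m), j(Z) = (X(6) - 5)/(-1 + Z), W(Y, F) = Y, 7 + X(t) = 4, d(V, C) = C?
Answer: 19113668/741 ≈ 25794.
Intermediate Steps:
X(t) = -3 (X(t) = -7 + 4 = -3)
j(Z) = -8/(-1 + Z) (j(Z) = (-3 - 5)/(-1 + Z) = -8/(-1 + Z))
u(m) = m + 40/(-1 - 5/m) (u(m) = m - (-40)/(-1 - 5/m) = m + 40/(-1 - 5/m))
u(179/W(-13, -4)) - 1*(-25871) = (179/(-13))*(-35 + 179/(-13))/(5 + 179/(-13)) - 1*(-25871) = (179*(-1/13))*(-35 + 179*(-1/13))/(5 + 179*(-1/13)) + 25871 = -179*(-35 - 179/13)/(13*(5 - 179/13)) + 25871 = -179/13*(-634/13)/(-114/13) + 25871 = -179/13*(-13/114)*(-634/13) + 25871 = -56743/741 + 25871 = 19113668/741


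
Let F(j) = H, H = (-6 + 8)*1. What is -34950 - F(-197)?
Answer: -34952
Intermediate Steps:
H = 2 (H = 2*1 = 2)
F(j) = 2
-34950 - F(-197) = -34950 - 1*2 = -34950 - 2 = -34952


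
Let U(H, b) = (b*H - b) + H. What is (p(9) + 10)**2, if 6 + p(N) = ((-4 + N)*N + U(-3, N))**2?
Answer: 1600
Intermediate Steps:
U(H, b) = H - b + H*b (U(H, b) = (H*b - b) + H = (-b + H*b) + H = H - b + H*b)
p(N) = -6 + (-3 - 4*N + N*(-4 + N))**2 (p(N) = -6 + ((-4 + N)*N + (-3 - N - 3*N))**2 = -6 + (N*(-4 + N) + (-3 - 4*N))**2 = -6 + (-3 - 4*N + N*(-4 + N))**2)
(p(9) + 10)**2 = ((-6 + (3 - 1*9**2 + 8*9)**2) + 10)**2 = ((-6 + (3 - 1*81 + 72)**2) + 10)**2 = ((-6 + (3 - 81 + 72)**2) + 10)**2 = ((-6 + (-6)**2) + 10)**2 = ((-6 + 36) + 10)**2 = (30 + 10)**2 = 40**2 = 1600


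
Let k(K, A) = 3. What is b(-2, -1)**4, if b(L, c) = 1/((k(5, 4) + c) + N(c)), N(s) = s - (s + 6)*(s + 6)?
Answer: 1/331776 ≈ 3.0141e-6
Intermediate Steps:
N(s) = s - (6 + s)**2 (N(s) = s - (6 + s)*(6 + s) = s - (6 + s)**2)
b(L, c) = 1/(3 - (6 + c)**2 + 2*c) (b(L, c) = 1/((3 + c) + (c - (6 + c)**2)) = 1/(3 - (6 + c)**2 + 2*c))
b(-2, -1)**4 = (1/(3 - (6 - 1)**2 + 2*(-1)))**4 = (1/(3 - 1*5**2 - 2))**4 = (1/(3 - 1*25 - 2))**4 = (1/(3 - 25 - 2))**4 = (1/(-24))**4 = (-1/24)**4 = 1/331776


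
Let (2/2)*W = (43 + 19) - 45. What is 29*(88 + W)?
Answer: 3045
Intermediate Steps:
W = 17 (W = (43 + 19) - 45 = 62 - 45 = 17)
29*(88 + W) = 29*(88 + 17) = 29*105 = 3045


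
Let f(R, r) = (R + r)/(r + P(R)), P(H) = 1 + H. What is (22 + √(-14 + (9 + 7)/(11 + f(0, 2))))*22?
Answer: 484 + 22*I*√15470/35 ≈ 484.0 + 78.181*I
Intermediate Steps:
f(R, r) = (R + r)/(1 + R + r) (f(R, r) = (R + r)/(r + (1 + R)) = (R + r)/(1 + R + r))
(22 + √(-14 + (9 + 7)/(11 + f(0, 2))))*22 = (22 + √(-14 + (9 + 7)/(11 + (0 + 2)/(1 + 0 + 2))))*22 = (22 + √(-14 + 16/(11 + 2/3)))*22 = (22 + √(-14 + 16/(11 + (⅓)*2)))*22 = (22 + √(-14 + 16/(11 + ⅔)))*22 = (22 + √(-14 + 16/(35/3)))*22 = (22 + √(-14 + 16*(3/35)))*22 = (22 + √(-14 + 48/35))*22 = (22 + √(-442/35))*22 = (22 + I*√15470/35)*22 = 484 + 22*I*√15470/35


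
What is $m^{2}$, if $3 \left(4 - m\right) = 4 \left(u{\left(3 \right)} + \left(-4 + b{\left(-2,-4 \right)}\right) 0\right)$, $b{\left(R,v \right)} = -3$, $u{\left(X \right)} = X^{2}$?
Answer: $64$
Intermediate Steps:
$m = -8$ ($m = 4 - \frac{4 \left(3^{2} + \left(-4 - 3\right) 0\right)}{3} = 4 - \frac{4 \left(9 - 0\right)}{3} = 4 - \frac{4 \left(9 + 0\right)}{3} = 4 - \frac{4 \cdot 9}{3} = 4 - 12 = -8$)
$m^{2} = \left(-8\right)^{2} = 64$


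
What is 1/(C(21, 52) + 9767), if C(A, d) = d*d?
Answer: 1/12471 ≈ 8.0186e-5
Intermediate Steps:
C(A, d) = d²
1/(C(21, 52) + 9767) = 1/(52² + 9767) = 1/(2704 + 9767) = 1/12471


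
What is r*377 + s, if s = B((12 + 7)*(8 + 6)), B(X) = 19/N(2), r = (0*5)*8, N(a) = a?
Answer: 19/2 ≈ 9.5000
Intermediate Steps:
r = 0 (r = 0*8 = 0)
B(X) = 19/2
s = 19/2 ≈ 9.5000
r*377 + s = 0*377 + 19/2 = 0 + 19/2 = 19/2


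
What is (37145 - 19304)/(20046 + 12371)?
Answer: 17841/32417 ≈ 0.55036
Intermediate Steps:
(37145 - 19304)/(20046 + 12371) = 17841/32417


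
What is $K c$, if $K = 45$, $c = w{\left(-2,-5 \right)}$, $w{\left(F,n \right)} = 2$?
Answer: $90$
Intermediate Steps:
$c = 2$
$K c = 45 \cdot 2 = 90$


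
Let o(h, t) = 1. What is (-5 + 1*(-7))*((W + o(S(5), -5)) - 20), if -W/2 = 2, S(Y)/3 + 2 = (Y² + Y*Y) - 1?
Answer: 276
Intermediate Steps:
S(Y) = -9 + 6*Y² (S(Y) = -6 + 3*((Y² + Y*Y) - 1) = -6 + 3*((Y² + Y²) - 1) = -6 + 3*(2*Y² - 1) = -6 + 3*(-1 + 2*Y²) = -6 + (-3 + 6*Y²) = -9 + 6*Y²)
W = -4 (W = -2*2 = -4)
(-5 + 1*(-7))*((W + o(S(5), -5)) - 20) = (-5 + 1*(-7))*((-4 + 1) - 20) = (-5 - 7)*(-3 - 20) = -12*(-23) = 276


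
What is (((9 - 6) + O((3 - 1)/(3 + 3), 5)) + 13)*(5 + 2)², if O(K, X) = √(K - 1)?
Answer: 784 + 49*I*√6/3 ≈ 784.0 + 40.008*I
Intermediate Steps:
O(K, X) = √(-1 + K)
(((9 - 6) + O((3 - 1)/(3 + 3), 5)) + 13)*(5 + 2)² = (((9 - 6) + √(-1 + (3 - 1)/(3 + 3))) + 13)*(5 + 2)² = ((3 + √(-1 + 2/6)) + 13)*7² = ((3 + √(-1 + 2*(⅙))) + 13)*49 = ((3 + √(-1 + ⅓)) + 13)*49 = ((3 + √(-⅔)) + 13)*49 = ((3 + I*√6/3) + 13)*49 = (16 + I*√6/3)*49 = 784 + 49*I*√6/3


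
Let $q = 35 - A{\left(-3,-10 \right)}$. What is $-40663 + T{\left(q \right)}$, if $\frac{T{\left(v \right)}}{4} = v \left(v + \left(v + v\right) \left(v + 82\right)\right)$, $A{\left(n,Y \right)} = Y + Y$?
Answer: $3286837$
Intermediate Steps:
$A{\left(n,Y \right)} = 2 Y$
$q = 55$ ($q = 35 - 2 \left(-10\right) = 35 - -20 = 35 + 20 = 55$)
$T{\left(v \right)} = 4 v \left(v + 2 v \left(82 + v\right)\right)$ ($T{\left(v \right)} = 4 v \left(v + \left(v + v\right) \left(v + 82\right)\right) = 4 v \left(v + 2 v \left(82 + v\right)\right)$)
$-40663 + T{\left(q \right)} = -40663 + 55^{2} \left(660 + 8 \cdot 55\right) = -40663 + 3025 \left(660 + 440\right) = -40663 + 3025 \cdot 1100 = -40663 + 3327500 = 3286837$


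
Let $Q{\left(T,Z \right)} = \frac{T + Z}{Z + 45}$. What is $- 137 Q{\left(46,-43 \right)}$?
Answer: $- \frac{411}{2} \approx -205.5$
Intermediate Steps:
$Q{\left(T,Z \right)} = \frac{T + Z}{45 + Z}$
$- 137 Q{\left(46,-43 \right)} = - 137 \frac{46 - 43}{45 - 43} = - 137 \cdot \frac{1}{2} \cdot 3 = \left(-137\right) \frac{3}{2} = - \frac{411}{2}$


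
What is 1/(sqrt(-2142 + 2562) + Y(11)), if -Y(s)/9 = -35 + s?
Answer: 18/3853 - sqrt(105)/23118 ≈ 0.0042284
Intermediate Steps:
Y(s) = 315 - 9*s (Y(s) = -9*(-35 + s) = 315 - 9*s)
1/(sqrt(-2142 + 2562) + Y(11)) = 1/(sqrt(-2142 + 2562) + (315 - 9*11)) = 1/(sqrt(420) + (315 - 99)) = 1/(2*sqrt(105) + 216) = 1/(216 + 2*sqrt(105))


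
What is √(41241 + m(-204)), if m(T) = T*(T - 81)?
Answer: √99381 ≈ 315.25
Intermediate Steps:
m(T) = T*(-81 + T)
√(41241 + m(-204)) = √(41241 - 204*(-81 - 204)) = √(41241 - 204*(-285)) = √(41241 + 58140) = √99381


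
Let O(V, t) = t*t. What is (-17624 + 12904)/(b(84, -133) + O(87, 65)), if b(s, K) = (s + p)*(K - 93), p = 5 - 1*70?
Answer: 4720/69 ≈ 68.406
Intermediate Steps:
p = -65 (p = 5 - 70 = -65)
b(s, K) = (-93 + K)*(-65 + s) (b(s, K) = (s - 65)*(K - 93) = (-65 + s)*(-93 + K) = (-93 + K)*(-65 + s))
O(V, t) = t**2
(-17624 + 12904)/(b(84, -133) + O(87, 65)) = (-17624 + 12904)/((6045 - 93*84 - 65*(-133) - 133*84) + 65**2) = -4720/((6045 - 7812 + 8645 - 11172) + 4225) = -4720/(-4294 + 4225) = -4720/(-69) = -4720*(-1/69) = 4720/69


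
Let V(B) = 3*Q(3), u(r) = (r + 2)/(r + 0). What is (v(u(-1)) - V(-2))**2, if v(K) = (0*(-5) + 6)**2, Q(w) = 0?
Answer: 1296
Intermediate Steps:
u(r) = (2 + r)/r
V(B) = 0 (V(B) = 3*0 = 0)
v(K) = 36 (v(K) = (0 + 6)**2 = 6**2 = 36)
(v(u(-1)) - V(-2))**2 = (36 - 1*0)**2 = (36 + 0)**2 = 36**2 = 1296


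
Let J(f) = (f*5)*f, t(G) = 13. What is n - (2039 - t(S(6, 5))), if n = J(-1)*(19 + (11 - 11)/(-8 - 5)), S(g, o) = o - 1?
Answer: -1931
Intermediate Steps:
S(g, o) = -1 + o
J(f) = 5*f² (J(f) = (5*f)*f = 5*f²)
n = 95 (n = (5*(-1)²)*(19 + (11 - 11)/(-8 - 5)) = (5*1)*(19 + 0/(-13)) = 5*(19 + 0*(-1/13)) = 5*(19 + 0) = 5*19 = 95)
n - (2039 - t(S(6, 5))) = 95 - (2039 - 1*13) = 95 - (2039 - 13) = 95 - 1*2026 = 95 - 2026 = -1931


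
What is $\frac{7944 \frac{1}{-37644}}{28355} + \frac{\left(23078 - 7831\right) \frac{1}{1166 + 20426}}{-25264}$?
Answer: $- \frac{1717336275501}{48522051509994880} \approx -3.5393 \cdot 10^{-5}$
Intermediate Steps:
$\frac{7944 \frac{1}{-37644}}{28355} + \frac{\left(23078 - 7831\right) \frac{1}{1166 + 20426}}{-25264} = 7944 \left(- \frac{1}{37644}\right) \frac{1}{28355} + \frac{15247}{21592} \left(- \frac{1}{25264}\right) = \left(- \frac{662}{3137}\right) \frac{1}{28355} + 15247 \cdot \frac{1}{21592} \left(- \frac{1}{25264}\right) = - \frac{662}{88949635} + \frac{15247}{21592} \left(- \frac{1}{25264}\right) = - \frac{662}{88949635} - \frac{15247}{545500288} = - \frac{1717336275501}{48522051509994880}$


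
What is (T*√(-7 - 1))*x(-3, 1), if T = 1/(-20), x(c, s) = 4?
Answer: -2*I*√2/5 ≈ -0.56569*I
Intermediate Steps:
T = -1/20 ≈ -0.050000
(T*√(-7 - 1))*x(-3, 1) = -√(-7 - 1)/20*4 = -I*√2/10*4 = -2*I*√2/5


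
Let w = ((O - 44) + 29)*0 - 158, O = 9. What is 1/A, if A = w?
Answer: -1/158 ≈ -0.0063291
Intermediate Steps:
w = -158 (w = ((9 - 44) + 29)*0 - 158 = (-35 + 29)*0 - 158 = -6*0 - 158 = 0 - 158 = -158)
A = -158
1/A = 1/(-158) = -1/158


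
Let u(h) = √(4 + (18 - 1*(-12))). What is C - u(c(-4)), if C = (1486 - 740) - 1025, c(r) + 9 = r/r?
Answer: -279 - √34 ≈ -284.83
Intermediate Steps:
c(r) = -8 (c(r) = -9 + r/r = -9 + 1 = -8)
u(h) = √34 (u(h) = √(4 + (18 + 12)) = √(4 + 30) = √34)
C = -279 (C = 746 - 1025 = -279)
C - u(c(-4)) = -279 - √34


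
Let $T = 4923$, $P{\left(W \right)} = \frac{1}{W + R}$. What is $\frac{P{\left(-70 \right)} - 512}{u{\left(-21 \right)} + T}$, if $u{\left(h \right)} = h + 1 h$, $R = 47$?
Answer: $- \frac{11777}{112263} \approx -0.10491$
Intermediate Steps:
$P{\left(W \right)} = \frac{1}{47 + W}$ ($P{\left(W \right)} = \frac{1}{W + 47} = \frac{1}{47 + W}$)
$u{\left(h \right)} = 2 h$ ($u{\left(h \right)} = h + h = 2 h$)
$\frac{P{\left(-70 \right)} - 512}{u{\left(-21 \right)} + T} = \frac{\frac{1}{47 - 70} - 512}{2 \left(-21\right) + 4923} = \frac{\frac{1}{-23} - 512}{-42 + 4923} = \frac{- \frac{1}{23} - 512}{4881} = \left(- \frac{11777}{23}\right) \frac{1}{4881} = - \frac{11777}{112263}$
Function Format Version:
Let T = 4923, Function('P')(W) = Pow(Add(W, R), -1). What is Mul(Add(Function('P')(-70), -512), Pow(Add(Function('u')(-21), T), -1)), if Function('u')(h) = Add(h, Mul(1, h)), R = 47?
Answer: Rational(-11777, 112263) ≈ -0.10491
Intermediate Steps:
Function('P')(W) = Pow(Add(47, W), -1) (Function('P')(W) = Pow(Add(W, 47), -1) = Pow(Add(47, W), -1))
Function('u')(h) = Mul(2, h) (Function('u')(h) = Add(h, h) = Mul(2, h))
Mul(Add(Function('P')(-70), -512), Pow(Add(Function('u')(-21), T), -1)) = Mul(Add(Pow(Add(47, -70), -1), -512), Pow(Add(Mul(2, -21), 4923), -1)) = Mul(Add(Pow(-23, -1), -512), Pow(Add(-42, 4923), -1)) = Mul(Add(Rational(-1, 23), -512), Pow(4881, -1)) = Mul(Rational(-11777, 23), Rational(1, 4881)) = Rational(-11777, 112263)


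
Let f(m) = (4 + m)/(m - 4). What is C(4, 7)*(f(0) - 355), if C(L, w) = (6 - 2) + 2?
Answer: -2136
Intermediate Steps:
C(L, w) = 6 (C(L, w) = 4 + 2 = 6)
f(m) = (4 + m)/(-4 + m)
C(4, 7)*(f(0) - 355) = 6*((4 + 0)/(-4 + 0) - 355) = 6*(4/(-4) - 355) = 6*(-1/4*4 - 355) = 6*(-1 - 355) = 6*(-356) = -2136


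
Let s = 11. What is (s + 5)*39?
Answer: 624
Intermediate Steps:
(s + 5)*39 = (11 + 5)*39 = 16*39 = 624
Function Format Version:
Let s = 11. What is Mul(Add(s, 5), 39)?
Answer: 624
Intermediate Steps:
Mul(Add(s, 5), 39) = Mul(Add(11, 5), 39) = Mul(16, 39) = 624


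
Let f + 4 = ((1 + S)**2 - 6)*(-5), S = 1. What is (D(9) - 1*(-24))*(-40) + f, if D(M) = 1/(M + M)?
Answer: -8606/9 ≈ -956.22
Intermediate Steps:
D(M) = 1/(2*M)
f = 6 (f = -4 + ((1 + 1)**2 - 6)*(-5) = -4 + (2**2 - 6)*(-5) = -4 + (4 - 6)*(-5) = -4 - 2*(-5) = -4 + 10 = 6)
(D(9) - 1*(-24))*(-40) + f = ((1/2)/9 - 1*(-24))*(-40) + 6 = ((1/2)*(1/9) + 24)*(-40) + 6 = (1/18 + 24)*(-40) + 6 = (433/18)*(-40) + 6 = -8660/9 + 6 = -8606/9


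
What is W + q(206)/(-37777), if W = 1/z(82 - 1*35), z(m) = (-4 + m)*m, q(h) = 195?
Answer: -356318/76347317 ≈ -0.0046671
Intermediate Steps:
z(m) = m*(-4 + m)
W = 1/2021 (W = 1/((82 - 1*35)*(-4 + (82 - 1*35))) = 1/((82 - 35)*(-4 + (82 - 35))) = 1/(47*(-4 + 47)) = 1/(47*43) = 1/2021 ≈ 0.00049480)
W + q(206)/(-37777) = 1/2021 + 195/(-37777) = 1/2021 + 195*(-1/37777) = 1/2021 - 195/37777 = -356318/76347317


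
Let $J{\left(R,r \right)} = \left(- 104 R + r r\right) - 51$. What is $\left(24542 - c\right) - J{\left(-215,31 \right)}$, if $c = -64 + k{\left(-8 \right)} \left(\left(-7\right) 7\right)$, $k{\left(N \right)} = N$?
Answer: $944$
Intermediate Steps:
$J{\left(R,r \right)} = -51 + r^{2} - 104 R$ ($J{\left(R,r \right)} = \left(- 104 R + r^{2}\right) - 51 = \left(r^{2} - 104 R\right) - 51 = -51 + r^{2} - 104 R$)
$c = 328$ ($c = -64 - 8 \left(\left(-7\right) 7\right) = -64 - -392 = -64 + 392 = 328$)
$\left(24542 - c\right) - J{\left(-215,31 \right)} = \left(24542 - 328\right) - \left(-51 + 31^{2} - -22360\right) = \left(24542 - 328\right) - \left(-51 + 961 + 22360\right) = 24214 - 23270 = 944$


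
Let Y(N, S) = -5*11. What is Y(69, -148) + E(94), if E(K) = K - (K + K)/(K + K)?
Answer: 38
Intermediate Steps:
Y(N, S) = -55
E(K) = -1 + K (E(K) = K - 2*K/(2*K) = K - 2*K*1/(2*K) = K - 1*1 = K - 1 = -1 + K)
Y(69, -148) + E(94) = -55 + (-1 + 94) = -55 + 93 = 38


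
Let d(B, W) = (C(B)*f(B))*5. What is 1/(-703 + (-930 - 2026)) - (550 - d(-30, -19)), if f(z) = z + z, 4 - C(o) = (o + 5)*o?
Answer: 816871749/3659 ≈ 2.2325e+5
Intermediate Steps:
C(o) = 4 - o*(5 + o) (C(o) = 4 - (o + 5)*o = 4 - (5 + o)*o = 4 - o*(5 + o))
f(z) = 2*z
d(B, W) = 10*B*(4 - B² - 5*B) (d(B, W) = ((4 - B² - 5*B)*(2*B))*5 = (2*B*(4 - B² - 5*B))*5 = 10*B*(4 - B² - 5*B))
1/(-703 + (-930 - 2026)) - (550 - d(-30, -19)) = 1/(-703 + (-930 - 2026)) - (550 - 10*(-30)*(4 - 1*(-30)² - 5*(-30))) = 1/(-703 - 2956) - (550 - 10*(-30)*(4 - 1*900 + 150)) = 1/(-3659) - (550 - 10*(-30)*(4 - 900 + 150)) = -1/3659 - (550 - 10*(-30)*(-746)) = -1/3659 - (550 - 1*223800) = -1/3659 - (550 - 223800) = -1/3659 - 1*(-223250) = -1/3659 + 223250 = 816871749/3659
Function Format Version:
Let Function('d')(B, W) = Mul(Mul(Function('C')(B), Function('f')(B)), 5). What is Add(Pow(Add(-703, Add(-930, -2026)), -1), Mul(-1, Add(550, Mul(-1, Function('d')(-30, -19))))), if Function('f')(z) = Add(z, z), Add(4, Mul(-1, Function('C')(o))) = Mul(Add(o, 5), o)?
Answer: Rational(816871749, 3659) ≈ 2.2325e+5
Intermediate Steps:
Function('C')(o) = Add(4, Mul(-1, o, Add(5, o))) (Function('C')(o) = Add(4, Mul(-1, Mul(Add(o, 5), o))) = Add(4, Mul(-1, Mul(Add(5, o), o))) = Add(4, Mul(-1, Mul(o, Add(5, o)))) = Add(4, Mul(-1, o, Add(5, o))))
Function('f')(z) = Mul(2, z)
Function('d')(B, W) = Mul(10, B, Add(4, Mul(-1, Pow(B, 2)), Mul(-5, B))) (Function('d')(B, W) = Mul(Mul(Add(4, Mul(-1, Pow(B, 2)), Mul(-5, B)), Mul(2, B)), 5) = Mul(Mul(2, B, Add(4, Mul(-1, Pow(B, 2)), Mul(-5, B))), 5) = Mul(10, B, Add(4, Mul(-1, Pow(B, 2)), Mul(-5, B))))
Add(Pow(Add(-703, Add(-930, -2026)), -1), Mul(-1, Add(550, Mul(-1, Function('d')(-30, -19))))) = Add(Pow(Add(-703, Add(-930, -2026)), -1), Mul(-1, Add(550, Mul(-1, Mul(10, -30, Add(4, Mul(-1, Pow(-30, 2)), Mul(-5, -30))))))) = Add(Pow(Add(-703, -2956), -1), Mul(-1, Add(550, Mul(-1, Mul(10, -30, Add(4, Mul(-1, 900), 150)))))) = Add(Pow(-3659, -1), Mul(-1, Add(550, Mul(-1, Mul(10, -30, Add(4, -900, 150)))))) = Add(Rational(-1, 3659), Mul(-1, Add(550, Mul(-1, Mul(10, -30, -746))))) = Add(Rational(-1, 3659), Mul(-1, Add(550, Mul(-1, 223800)))) = Add(Rational(-1, 3659), Mul(-1, Add(550, -223800))) = Add(Rational(-1, 3659), Mul(-1, -223250)) = Add(Rational(-1, 3659), 223250) = Rational(816871749, 3659)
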